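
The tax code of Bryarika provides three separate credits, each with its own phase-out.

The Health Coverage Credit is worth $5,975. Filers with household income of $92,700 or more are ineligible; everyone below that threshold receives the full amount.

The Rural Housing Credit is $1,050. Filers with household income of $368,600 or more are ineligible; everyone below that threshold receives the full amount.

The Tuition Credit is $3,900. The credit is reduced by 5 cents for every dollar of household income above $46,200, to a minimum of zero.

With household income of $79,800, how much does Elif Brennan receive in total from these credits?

Health Coverage Credit: $79,800 is below the $92,700 cutoff, so the full $5,975 applies.
Rural Housing Credit: $79,800 is below the $368,600 cutoff, so the full $1,050 applies.
Tuition Credit: 5% of the $33,600 excess over $46,200 is $1,680; credit = $3,900 − $1,680 = $2,220.
Total: $5,975 + $1,050 + $2,220 = $9,245.

$9,245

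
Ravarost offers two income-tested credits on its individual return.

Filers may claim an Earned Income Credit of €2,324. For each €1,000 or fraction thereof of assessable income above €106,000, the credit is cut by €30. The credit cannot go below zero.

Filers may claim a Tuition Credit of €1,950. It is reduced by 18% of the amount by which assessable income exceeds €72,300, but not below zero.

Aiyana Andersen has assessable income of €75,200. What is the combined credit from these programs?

Earned Income Credit: €75,200 is at or below the €106,000 threshold, so the full €2,324 applies.
Tuition Credit: 18% of the €2,900 excess over €72,300 is €522; credit = €1,950 − €522 = €1,428.
Total: €2,324 + €1,428 = €3,752.

€3,752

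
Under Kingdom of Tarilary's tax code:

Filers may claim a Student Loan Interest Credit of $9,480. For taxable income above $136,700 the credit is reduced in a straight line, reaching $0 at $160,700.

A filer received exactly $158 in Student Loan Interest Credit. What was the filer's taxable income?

$158 is 158/9,480 of the full $9,480, so 9,322/9,480 of the $24,000 range has been used: income = $136,700 + $24,000 × 9,322/9,480 = $160,300.

$160,300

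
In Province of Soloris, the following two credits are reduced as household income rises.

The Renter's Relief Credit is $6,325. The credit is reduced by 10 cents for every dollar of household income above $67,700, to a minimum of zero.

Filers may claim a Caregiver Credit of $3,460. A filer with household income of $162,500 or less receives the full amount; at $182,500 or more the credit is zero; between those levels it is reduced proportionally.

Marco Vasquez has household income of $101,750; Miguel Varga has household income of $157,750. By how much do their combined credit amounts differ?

Marco ($101,750): Renter's Relief Credit: 10% of the $34,050 excess over $67,700 is $3,405; credit = $6,325 − $3,405 = $2,920. Caregiver Credit: $101,750 is at or below the $162,500 threshold, so the full $3,460 applies. total $2,920 + $3,460 = $6,380
Miguel ($157,750): Renter's Relief Credit: 10% of the $90,050 excess over $67,700 is $9,005 ≥ base, so the credit is $0. Caregiver Credit: $157,750 is at or below the $162,500 threshold, so the full $3,460 applies. total $0 + $3,460 = $3,460
Difference: |$6,380 − $3,460| = $2,920.

$2,920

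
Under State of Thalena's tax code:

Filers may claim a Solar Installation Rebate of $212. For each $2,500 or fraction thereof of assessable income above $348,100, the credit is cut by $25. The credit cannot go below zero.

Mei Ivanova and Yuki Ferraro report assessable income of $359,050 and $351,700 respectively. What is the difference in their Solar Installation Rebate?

Mei ($359,050): Solar Installation Rebate: income exceeds $348,100 by $10,950, which is 5 full-or-partial $2,500 increments; reduction = 5 × $25 = $125, leaving $87.
Yuki ($351,700): Solar Installation Rebate: income exceeds $348,100 by $3,600, which is 2 full-or-partial $2,500 increments; reduction = 2 × $25 = $50, leaving $162.
Difference: |$87 − $162| = $75.

$75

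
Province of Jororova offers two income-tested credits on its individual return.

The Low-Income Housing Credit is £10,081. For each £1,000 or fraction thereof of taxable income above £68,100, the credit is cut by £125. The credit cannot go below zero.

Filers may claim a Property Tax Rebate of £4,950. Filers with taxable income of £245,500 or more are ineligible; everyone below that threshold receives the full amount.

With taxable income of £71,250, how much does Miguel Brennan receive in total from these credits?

£14,531

Low-Income Housing Credit: income exceeds £68,100 by £3,150, which is 4 full-or-partial £1,000 increments; reduction = 4 × £125 = £500, leaving £9,581.
Property Tax Rebate: £71,250 is below the £245,500 cutoff, so the full £4,950 applies.
Total: £9,581 + £4,950 = £14,531.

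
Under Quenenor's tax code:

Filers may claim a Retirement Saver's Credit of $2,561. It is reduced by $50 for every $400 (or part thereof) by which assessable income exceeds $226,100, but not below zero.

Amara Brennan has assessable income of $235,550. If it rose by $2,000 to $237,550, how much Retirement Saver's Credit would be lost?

At $235,550 — income exceeds $226,100 by $9,450, which is 24 full-or-partial $400 increments; reduction = 24 × $50 = $1,200, leaving $1,361.
At $237,550 — income exceeds $226,100 by $11,450, which is 29 full-or-partial $400 increments; reduction = 29 × $50 = $1,450, leaving $1,111.
Lost: $1,361 − $1,111 = $250.

$250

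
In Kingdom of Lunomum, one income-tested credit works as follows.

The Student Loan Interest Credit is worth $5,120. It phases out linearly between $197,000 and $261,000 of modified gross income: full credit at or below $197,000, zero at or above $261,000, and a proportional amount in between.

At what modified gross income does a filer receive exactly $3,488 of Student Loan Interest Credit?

$3,488 is 3,488/5,120 of the full $5,120, so 1,632/5,120 of the $64,000 range has been used: income = $197,000 + $64,000 × 1,632/5,120 = $217,400.

$217,400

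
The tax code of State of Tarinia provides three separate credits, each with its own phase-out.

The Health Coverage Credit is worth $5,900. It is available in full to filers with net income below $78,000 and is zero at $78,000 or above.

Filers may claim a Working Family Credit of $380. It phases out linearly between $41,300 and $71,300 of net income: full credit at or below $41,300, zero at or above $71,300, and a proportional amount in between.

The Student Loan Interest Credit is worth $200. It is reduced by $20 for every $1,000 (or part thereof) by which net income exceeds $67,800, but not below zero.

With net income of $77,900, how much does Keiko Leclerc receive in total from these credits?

$5,900

Health Coverage Credit: $77,900 is below the $78,000 cutoff, so the full $5,900 applies.
Working Family Credit: $77,900 is at or above $71,300, so the credit is $0.
Student Loan Interest Credit: income exceeds $67,800 by $10,100 → 11 increments × $20 = $220 ≥ base, so the credit is $0.
Total: $5,900 + $0 + $0 = $5,900.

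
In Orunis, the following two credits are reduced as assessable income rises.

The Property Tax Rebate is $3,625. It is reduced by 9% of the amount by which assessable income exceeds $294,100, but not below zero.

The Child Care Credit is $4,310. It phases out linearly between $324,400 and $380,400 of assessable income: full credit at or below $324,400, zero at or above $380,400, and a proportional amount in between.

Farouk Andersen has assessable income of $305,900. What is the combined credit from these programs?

$6,873

Property Tax Rebate: 9% of the $11,800 excess over $294,100 is $1,062; credit = $3,625 − $1,062 = $2,563.
Child Care Credit: $305,900 is at or below the $324,400 threshold, so the full $4,310 applies.
Total: $2,563 + $4,310 = $6,873.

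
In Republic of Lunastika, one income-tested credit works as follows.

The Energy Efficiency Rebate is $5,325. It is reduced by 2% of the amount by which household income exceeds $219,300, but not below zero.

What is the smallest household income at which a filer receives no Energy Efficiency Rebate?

The credit falls by 2% of each dollar above $219,300, so it reaches zero when the excess is $5,325 / 2% = $266,250: income = $219,300 + $266,250 = $485,550.

$485,550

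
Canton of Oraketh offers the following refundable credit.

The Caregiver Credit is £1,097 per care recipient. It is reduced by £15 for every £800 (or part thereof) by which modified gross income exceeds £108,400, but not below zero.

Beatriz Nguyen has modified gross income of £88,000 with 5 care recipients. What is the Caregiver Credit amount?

£5,485

Caregiver Credit: base = 5 × £1,097 = £5,485. £88,000 is at or below the £108,400 threshold, so the full £5,485 applies.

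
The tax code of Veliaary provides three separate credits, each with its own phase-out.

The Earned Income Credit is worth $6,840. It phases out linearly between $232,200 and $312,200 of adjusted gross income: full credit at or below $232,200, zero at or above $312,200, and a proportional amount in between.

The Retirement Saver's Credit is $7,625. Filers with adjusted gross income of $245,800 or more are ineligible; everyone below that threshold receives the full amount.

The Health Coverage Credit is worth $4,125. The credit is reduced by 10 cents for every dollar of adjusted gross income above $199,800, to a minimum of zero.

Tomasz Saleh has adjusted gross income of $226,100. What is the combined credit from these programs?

$15,960

Earned Income Credit: $226,100 is at or below the $232,200 threshold, so the full $6,840 applies.
Retirement Saver's Credit: $226,100 is below the $245,800 cutoff, so the full $7,625 applies.
Health Coverage Credit: 10% of the $26,300 excess over $199,800 is $2,630; credit = $4,125 − $2,630 = $1,495.
Total: $6,840 + $7,625 + $1,495 = $15,960.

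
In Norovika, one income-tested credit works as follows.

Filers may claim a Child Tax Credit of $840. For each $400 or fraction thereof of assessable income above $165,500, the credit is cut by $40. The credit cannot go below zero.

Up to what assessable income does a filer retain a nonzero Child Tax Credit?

$173,500

After 20 increments the reduction is 20 × $40 = $800, leaving $40; one more increment wipes it out. Increment 20 ends at excess 20 × $400 = $8,000, so the highest qualifying income is $165,500 + $8,000 = $173,500.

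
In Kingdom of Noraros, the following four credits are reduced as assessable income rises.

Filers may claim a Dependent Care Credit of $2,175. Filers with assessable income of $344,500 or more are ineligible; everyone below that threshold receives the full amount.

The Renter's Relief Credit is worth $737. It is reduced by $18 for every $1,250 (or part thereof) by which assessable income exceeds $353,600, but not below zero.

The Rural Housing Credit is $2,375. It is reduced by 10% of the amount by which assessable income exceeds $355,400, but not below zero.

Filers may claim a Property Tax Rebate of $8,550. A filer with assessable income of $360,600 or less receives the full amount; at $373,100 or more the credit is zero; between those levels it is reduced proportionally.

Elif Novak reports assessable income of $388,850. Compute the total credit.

$215

Dependent Care Credit: $388,850 meets or exceeds the $344,500 cutoff, so the credit is $0.
Renter's Relief Credit: income exceeds $353,600 by $35,250, which is 29 full-or-partial $1,250 increments; reduction = 29 × $18 = $522, leaving $215.
Rural Housing Credit: 10% of the $33,450 excess over $355,400 is $3,345 ≥ base, so the credit is $0.
Property Tax Rebate: $388,850 is at or above $373,100, so the credit is $0.
Total: $0 + $215 + $0 + $0 = $215.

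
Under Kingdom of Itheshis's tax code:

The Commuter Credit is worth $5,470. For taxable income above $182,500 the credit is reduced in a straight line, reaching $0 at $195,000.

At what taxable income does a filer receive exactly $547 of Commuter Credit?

$193,750

$547 is 547/5,470 of the full $5,470, so 4,923/5,470 of the $12,500 range has been used: income = $182,500 + $12,500 × 4,923/5,470 = $193,750.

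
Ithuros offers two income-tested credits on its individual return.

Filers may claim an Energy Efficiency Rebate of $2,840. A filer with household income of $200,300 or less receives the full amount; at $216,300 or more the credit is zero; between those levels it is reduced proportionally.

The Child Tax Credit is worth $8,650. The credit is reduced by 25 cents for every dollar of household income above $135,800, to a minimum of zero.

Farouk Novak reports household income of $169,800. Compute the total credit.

$2,990

Energy Efficiency Rebate: $169,800 is at or below the $200,300 threshold, so the full $2,840 applies.
Child Tax Credit: 25% of the $34,000 excess over $135,800 is $8,500; credit = $8,650 − $8,500 = $150.
Total: $2,840 + $150 = $2,990.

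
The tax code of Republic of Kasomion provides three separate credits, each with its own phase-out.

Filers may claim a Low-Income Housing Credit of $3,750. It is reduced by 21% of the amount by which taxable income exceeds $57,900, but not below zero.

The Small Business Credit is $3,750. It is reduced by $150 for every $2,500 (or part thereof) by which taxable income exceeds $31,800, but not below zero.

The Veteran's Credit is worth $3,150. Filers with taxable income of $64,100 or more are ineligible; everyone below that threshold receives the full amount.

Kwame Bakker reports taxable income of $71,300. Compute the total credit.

$2,286

Low-Income Housing Credit: 21% of the $13,400 excess over $57,900 is $2,814; credit = $3,750 − $2,814 = $936.
Small Business Credit: income exceeds $31,800 by $39,500, which is 16 full-or-partial $2,500 increments; reduction = 16 × $150 = $2,400, leaving $1,350.
Veteran's Credit: $71,300 meets or exceeds the $64,100 cutoff, so the credit is $0.
Total: $936 + $1,350 + $0 = $2,286.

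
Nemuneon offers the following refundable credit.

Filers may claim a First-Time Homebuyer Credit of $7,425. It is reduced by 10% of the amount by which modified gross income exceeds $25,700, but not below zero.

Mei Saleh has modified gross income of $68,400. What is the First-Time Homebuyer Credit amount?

$3,155

First-Time Homebuyer Credit: 10% of the $42,700 excess over $25,700 is $4,270; credit = $7,425 − $4,270 = $3,155.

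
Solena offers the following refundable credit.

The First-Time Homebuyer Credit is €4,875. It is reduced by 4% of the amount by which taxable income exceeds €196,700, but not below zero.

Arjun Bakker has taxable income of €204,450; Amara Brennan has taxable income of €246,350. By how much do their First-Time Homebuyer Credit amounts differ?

Arjun (€204,450): First-Time Homebuyer Credit: 4% of the €7,750 excess over €196,700 is €310; credit = €4,875 − €310 = €4,565.
Amara (€246,350): First-Time Homebuyer Credit: 4% of the €49,650 excess over €196,700 is €1,986; credit = €4,875 − €1,986 = €2,889.
Difference: |€4,565 − €2,889| = €1,676.

€1,676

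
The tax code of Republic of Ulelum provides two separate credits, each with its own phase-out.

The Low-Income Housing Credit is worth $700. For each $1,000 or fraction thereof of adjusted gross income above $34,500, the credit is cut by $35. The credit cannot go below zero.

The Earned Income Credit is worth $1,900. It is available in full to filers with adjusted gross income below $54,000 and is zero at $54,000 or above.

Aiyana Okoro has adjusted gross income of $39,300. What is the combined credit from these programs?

$2,425

Low-Income Housing Credit: income exceeds $34,500 by $4,800, which is 5 full-or-partial $1,000 increments; reduction = 5 × $35 = $175, leaving $525.
Earned Income Credit: $39,300 is below the $54,000 cutoff, so the full $1,900 applies.
Total: $525 + $1,900 = $2,425.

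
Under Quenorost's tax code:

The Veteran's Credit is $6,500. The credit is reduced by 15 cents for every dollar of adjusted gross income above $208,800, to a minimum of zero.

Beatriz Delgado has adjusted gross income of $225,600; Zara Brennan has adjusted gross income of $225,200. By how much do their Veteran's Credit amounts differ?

Beatriz ($225,600): Veteran's Credit: 15% of the $16,800 excess over $208,800 is $2,520; credit = $6,500 − $2,520 = $3,980.
Zara ($225,200): Veteran's Credit: 15% of the $16,400 excess over $208,800 is $2,460; credit = $6,500 − $2,460 = $4,040.
Difference: |$3,980 − $4,040| = $60.

$60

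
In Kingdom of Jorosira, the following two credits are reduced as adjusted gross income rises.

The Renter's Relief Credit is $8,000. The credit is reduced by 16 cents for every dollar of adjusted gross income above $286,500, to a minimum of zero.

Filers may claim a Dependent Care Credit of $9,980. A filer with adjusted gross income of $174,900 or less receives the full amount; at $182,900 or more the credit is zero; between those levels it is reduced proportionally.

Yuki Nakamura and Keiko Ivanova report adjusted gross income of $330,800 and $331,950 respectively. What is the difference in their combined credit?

$184

Yuki ($330,800): Renter's Relief Credit: 16% of the $44,300 excess over $286,500 is $7,088; credit = $8,000 − $7,088 = $912. Dependent Care Credit: $330,800 is at or above $182,900, so the credit is $0. total $912 + $0 = $912
Keiko ($331,950): Renter's Relief Credit: 16% of the $45,450 excess over $286,500 is $7,272; credit = $8,000 − $7,272 = $728. Dependent Care Credit: $331,950 is at or above $182,900, so the credit is $0. total $728 + $0 = $728
Difference: |$912 − $728| = $184.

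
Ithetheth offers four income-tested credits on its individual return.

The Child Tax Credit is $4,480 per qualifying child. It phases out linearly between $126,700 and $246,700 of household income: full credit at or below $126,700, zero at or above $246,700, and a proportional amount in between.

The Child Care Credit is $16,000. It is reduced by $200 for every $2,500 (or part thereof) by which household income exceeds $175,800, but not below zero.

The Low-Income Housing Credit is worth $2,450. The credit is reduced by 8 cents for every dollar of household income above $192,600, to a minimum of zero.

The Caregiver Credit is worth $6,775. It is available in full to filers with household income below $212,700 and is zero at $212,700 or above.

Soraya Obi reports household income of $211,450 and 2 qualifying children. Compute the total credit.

$23,349

Child Tax Credit: base = 2 × $4,480 = $8,960. $211,450 is $84,750 into a $120,000 phase-out range, leaving 35,250/120,000 of the credit: $8,960 × 35,250/120,000 = $2,632.
Child Care Credit: income exceeds $175,800 by $35,650, which is 15 full-or-partial $2,500 increments; reduction = 15 × $200 = $3,000, leaving $13,000.
Low-Income Housing Credit: 8% of the $18,850 excess over $192,600 is $1,508; credit = $2,450 − $1,508 = $942.
Caregiver Credit: $211,450 is below the $212,700 cutoff, so the full $6,775 applies.
Total: $2,632 + $13,000 + $942 + $6,775 = $23,349.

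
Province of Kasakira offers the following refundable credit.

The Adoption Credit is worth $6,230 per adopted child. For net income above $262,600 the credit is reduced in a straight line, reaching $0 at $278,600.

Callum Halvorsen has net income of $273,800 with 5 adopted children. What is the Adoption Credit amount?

$9,345

Adoption Credit: base = 5 × $6,230 = $31,150. $273,800 is $11,200 into a $16,000 phase-out range, leaving 4,800/16,000 of the credit: $31,150 × 4,800/16,000 = $9,345.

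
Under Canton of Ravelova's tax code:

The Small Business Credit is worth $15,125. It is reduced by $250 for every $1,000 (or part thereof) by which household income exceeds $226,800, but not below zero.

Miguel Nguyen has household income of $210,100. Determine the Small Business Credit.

Small Business Credit: $210,100 is at or below the $226,800 threshold, so the full $15,125 applies.

$15,125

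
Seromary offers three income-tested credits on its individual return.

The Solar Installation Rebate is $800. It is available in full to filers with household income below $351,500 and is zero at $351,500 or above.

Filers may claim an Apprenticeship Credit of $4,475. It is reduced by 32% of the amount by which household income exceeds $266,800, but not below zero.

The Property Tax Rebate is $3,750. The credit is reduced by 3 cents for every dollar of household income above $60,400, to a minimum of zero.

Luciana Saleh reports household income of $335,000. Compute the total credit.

Solar Installation Rebate: $335,000 is below the $351,500 cutoff, so the full $800 applies.
Apprenticeship Credit: 32% of the $68,200 excess over $266,800 is $21,824 ≥ base, so the credit is $0.
Property Tax Rebate: 3% of the $274,600 excess over $60,400 is $8,238 ≥ base, so the credit is $0.
Total: $800 + $0 + $0 = $800.

$800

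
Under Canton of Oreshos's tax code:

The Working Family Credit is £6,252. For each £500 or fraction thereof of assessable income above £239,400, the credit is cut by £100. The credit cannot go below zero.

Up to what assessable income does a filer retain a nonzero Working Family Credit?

After 62 increments the reduction is 62 × £100 = £6,200, leaving £52; one more increment wipes it out. Increment 62 ends at excess 62 × £500 = £31,000, so the highest qualifying income is £239,400 + £31,000 = £270,400.

£270,400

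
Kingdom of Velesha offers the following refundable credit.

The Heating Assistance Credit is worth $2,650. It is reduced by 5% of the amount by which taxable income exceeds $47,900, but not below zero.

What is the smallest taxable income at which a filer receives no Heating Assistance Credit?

$100,900

The credit falls by 5% of each dollar above $47,900, so it reaches zero when the excess is $2,650 / 5% = $53,000: income = $47,900 + $53,000 = $100,900.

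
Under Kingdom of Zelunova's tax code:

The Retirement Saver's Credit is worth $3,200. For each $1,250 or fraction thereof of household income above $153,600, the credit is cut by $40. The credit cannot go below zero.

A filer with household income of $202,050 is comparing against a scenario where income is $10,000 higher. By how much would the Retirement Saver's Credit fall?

$320

At $202,050 — income exceeds $153,600 by $48,450, which is 39 full-or-partial $1,250 increments; reduction = 39 × $40 = $1,560, leaving $1,640.
At $212,050 — income exceeds $153,600 by $58,450, which is 47 full-or-partial $1,250 increments; reduction = 47 × $40 = $1,880, leaving $1,320.
Lost: $1,640 − $1,320 = $320.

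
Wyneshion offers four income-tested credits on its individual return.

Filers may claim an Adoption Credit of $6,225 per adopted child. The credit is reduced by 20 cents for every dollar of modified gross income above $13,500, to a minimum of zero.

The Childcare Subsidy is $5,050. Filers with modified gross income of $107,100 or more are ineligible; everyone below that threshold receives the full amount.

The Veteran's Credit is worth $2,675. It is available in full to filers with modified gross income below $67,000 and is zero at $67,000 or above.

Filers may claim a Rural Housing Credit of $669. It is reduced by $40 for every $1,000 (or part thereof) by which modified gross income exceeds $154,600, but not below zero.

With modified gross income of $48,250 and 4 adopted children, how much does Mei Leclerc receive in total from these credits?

Adoption Credit: base = 4 × $6,225 = $24,900. 20% of the $34,750 excess over $13,500 is $6,950; credit = $24,900 − $6,950 = $17,950.
Childcare Subsidy: $48,250 is below the $107,100 cutoff, so the full $5,050 applies.
Veteran's Credit: $48,250 is below the $67,000 cutoff, so the full $2,675 applies.
Rural Housing Credit: $48,250 is at or below the $154,600 threshold, so the full $669 applies.
Total: $17,950 + $5,050 + $2,675 + $669 = $26,344.

$26,344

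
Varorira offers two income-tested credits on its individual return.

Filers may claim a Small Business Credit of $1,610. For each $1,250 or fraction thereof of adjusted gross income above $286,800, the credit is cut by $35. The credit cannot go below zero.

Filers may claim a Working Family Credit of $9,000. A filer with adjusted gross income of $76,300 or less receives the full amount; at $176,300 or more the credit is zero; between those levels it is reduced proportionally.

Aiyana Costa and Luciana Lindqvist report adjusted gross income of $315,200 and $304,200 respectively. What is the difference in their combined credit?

$315

Aiyana ($315,200): Small Business Credit: income exceeds $286,800 by $28,400, which is 23 full-or-partial $1,250 increments; reduction = 23 × $35 = $805, leaving $805. Working Family Credit: $315,200 is at or above $176,300, so the credit is $0. total $805 + $0 = $805
Luciana ($304,200): Small Business Credit: income exceeds $286,800 by $17,400, which is 14 full-or-partial $1,250 increments; reduction = 14 × $35 = $490, leaving $1,120. Working Family Credit: $304,200 is at or above $176,300, so the credit is $0. total $1,120 + $0 = $1,120
Difference: |$805 − $1,120| = $315.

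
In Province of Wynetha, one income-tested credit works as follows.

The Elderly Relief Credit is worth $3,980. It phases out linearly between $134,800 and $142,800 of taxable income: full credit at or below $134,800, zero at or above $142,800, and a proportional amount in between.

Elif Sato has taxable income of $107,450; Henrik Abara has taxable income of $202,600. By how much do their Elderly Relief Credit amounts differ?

Elif ($107,450): Elderly Relief Credit: $107,450 is at or below the $134,800 threshold, so the full $3,980 applies.
Henrik ($202,600): Elderly Relief Credit: $202,600 is at or above $142,800, so the credit is $0.
Difference: |$3,980 − $0| = $3,980.

$3,980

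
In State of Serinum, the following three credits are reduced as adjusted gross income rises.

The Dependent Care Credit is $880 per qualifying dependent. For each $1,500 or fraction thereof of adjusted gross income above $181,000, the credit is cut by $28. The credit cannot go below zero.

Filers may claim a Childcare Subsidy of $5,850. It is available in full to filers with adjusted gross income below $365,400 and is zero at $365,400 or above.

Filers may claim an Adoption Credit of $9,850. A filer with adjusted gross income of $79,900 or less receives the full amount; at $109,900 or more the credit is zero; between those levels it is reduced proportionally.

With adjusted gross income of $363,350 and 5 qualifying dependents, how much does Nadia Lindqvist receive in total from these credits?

Dependent Care Credit: base = 5 × $880 = $4,400. income exceeds $181,000 by $182,350, which is 122 full-or-partial $1,500 increments; reduction = 122 × $28 = $3,416, leaving $984.
Childcare Subsidy: $363,350 is below the $365,400 cutoff, so the full $5,850 applies.
Adoption Credit: $363,350 is at or above $109,900, so the credit is $0.
Total: $984 + $5,850 + $0 = $6,834.

$6,834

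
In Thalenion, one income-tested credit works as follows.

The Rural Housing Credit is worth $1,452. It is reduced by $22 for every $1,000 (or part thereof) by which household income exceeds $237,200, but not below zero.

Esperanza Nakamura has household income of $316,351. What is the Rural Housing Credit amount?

$0

Rural Housing Credit: income exceeds $237,200 by $79,151 → 80 increments × $22 = $1,760 ≥ base, so the credit is $0.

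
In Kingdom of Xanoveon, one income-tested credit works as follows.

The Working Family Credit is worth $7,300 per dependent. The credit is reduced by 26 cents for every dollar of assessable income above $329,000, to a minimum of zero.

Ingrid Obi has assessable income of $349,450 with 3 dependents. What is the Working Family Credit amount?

$16,583

Working Family Credit: base = 3 × $7,300 = $21,900. 26% of the $20,450 excess over $329,000 is $5,317; credit = $21,900 − $5,317 = $16,583.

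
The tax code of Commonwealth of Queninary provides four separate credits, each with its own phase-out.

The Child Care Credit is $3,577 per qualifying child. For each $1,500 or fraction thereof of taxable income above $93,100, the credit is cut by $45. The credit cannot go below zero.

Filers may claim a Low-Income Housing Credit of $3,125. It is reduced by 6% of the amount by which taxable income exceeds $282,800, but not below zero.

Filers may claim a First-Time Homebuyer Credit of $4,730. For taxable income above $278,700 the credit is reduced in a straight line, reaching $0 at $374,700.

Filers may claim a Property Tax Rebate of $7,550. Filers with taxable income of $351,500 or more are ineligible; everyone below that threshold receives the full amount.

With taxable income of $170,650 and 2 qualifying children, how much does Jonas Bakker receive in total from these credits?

$20,219

Child Care Credit: base = 2 × $3,577 = $7,154. income exceeds $93,100 by $77,550, which is 52 full-or-partial $1,500 increments; reduction = 52 × $45 = $2,340, leaving $4,814.
Low-Income Housing Credit: $170,650 is at or below the $282,800 threshold, so the full $3,125 applies.
First-Time Homebuyer Credit: $170,650 is at or below the $278,700 threshold, so the full $4,730 applies.
Property Tax Rebate: $170,650 is below the $351,500 cutoff, so the full $7,550 applies.
Total: $4,814 + $3,125 + $4,730 + $7,550 = $20,219.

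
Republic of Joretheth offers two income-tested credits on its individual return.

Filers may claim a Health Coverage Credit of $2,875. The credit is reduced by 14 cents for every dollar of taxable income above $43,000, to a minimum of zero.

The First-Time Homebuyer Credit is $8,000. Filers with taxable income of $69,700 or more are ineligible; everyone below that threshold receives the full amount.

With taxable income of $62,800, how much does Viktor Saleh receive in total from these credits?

$8,103

Health Coverage Credit: 14% of the $19,800 excess over $43,000 is $2,772; credit = $2,875 − $2,772 = $103.
First-Time Homebuyer Credit: $62,800 is below the $69,700 cutoff, so the full $8,000 applies.
Total: $103 + $8,000 = $8,103.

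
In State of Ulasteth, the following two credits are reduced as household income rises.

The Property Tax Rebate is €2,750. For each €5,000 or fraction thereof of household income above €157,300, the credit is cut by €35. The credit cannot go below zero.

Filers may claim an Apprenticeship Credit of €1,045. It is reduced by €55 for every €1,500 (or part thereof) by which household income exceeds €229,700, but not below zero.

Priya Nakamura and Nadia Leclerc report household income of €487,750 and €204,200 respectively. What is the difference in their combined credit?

Priya (€487,750): Property Tax Rebate: income exceeds €157,300 by €330,450, which is 67 full-or-partial €5,000 increments; reduction = 67 × €35 = €2,345, leaving €405. Apprenticeship Credit: income exceeds €229,700 by €258,050 → 173 increments × €55 = €9,515 ≥ base, so the credit is €0. total €405 + €0 = €405
Nadia (€204,200): Property Tax Rebate: income exceeds €157,300 by €46,900, which is 10 full-or-partial €5,000 increments; reduction = 10 × €35 = €350, leaving €2,400. Apprenticeship Credit: €204,200 is at or below the €229,700 threshold, so the full €1,045 applies. total €2,400 + €1,045 = €3,445
Difference: |€405 − €3,445| = €3,040.

€3,040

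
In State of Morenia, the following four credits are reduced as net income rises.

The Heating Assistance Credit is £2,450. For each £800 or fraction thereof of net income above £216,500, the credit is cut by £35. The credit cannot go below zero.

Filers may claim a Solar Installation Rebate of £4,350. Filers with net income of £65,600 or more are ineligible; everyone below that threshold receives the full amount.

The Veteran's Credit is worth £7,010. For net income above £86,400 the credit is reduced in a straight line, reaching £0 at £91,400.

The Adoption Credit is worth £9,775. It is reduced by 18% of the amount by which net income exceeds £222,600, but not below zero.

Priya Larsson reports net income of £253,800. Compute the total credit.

£4,964

Heating Assistance Credit: income exceeds £216,500 by £37,300, which is 47 full-or-partial £800 increments; reduction = 47 × £35 = £1,645, leaving £805.
Solar Installation Rebate: £253,800 meets or exceeds the £65,600 cutoff, so the credit is £0.
Veteran's Credit: £253,800 is at or above £91,400, so the credit is £0.
Adoption Credit: 18% of the £31,200 excess over £222,600 is £5,616; credit = £9,775 − £5,616 = £4,159.
Total: £805 + £0 + £0 + £4,159 = £4,964.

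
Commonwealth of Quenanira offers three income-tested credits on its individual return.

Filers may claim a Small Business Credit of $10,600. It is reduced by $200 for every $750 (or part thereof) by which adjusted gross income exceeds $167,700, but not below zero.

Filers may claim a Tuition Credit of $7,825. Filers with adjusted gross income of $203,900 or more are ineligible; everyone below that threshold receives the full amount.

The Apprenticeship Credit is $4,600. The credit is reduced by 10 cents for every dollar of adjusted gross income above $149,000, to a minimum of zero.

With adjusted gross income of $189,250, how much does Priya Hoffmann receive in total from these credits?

$13,200

Small Business Credit: income exceeds $167,700 by $21,550, which is 29 full-or-partial $750 increments; reduction = 29 × $200 = $5,800, leaving $4,800.
Tuition Credit: $189,250 is below the $203,900 cutoff, so the full $7,825 applies.
Apprenticeship Credit: 10% of the $40,250 excess over $149,000 is $4,025; credit = $4,600 − $4,025 = $575.
Total: $4,800 + $7,825 + $575 = $13,200.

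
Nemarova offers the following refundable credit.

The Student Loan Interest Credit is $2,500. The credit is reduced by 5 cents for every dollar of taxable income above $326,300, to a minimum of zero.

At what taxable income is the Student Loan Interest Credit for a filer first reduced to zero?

$376,300

The credit falls by 5% of each dollar above $326,300, so it reaches zero when the excess is $2,500 / 5% = $50,000: income = $326,300 + $50,000 = $376,300.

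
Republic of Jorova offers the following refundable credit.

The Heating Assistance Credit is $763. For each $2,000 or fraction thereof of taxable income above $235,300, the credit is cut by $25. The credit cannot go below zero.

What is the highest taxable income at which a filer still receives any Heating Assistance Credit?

After 30 increments the reduction is 30 × $25 = $750, leaving $13; one more increment wipes it out. Increment 30 ends at excess 30 × $2,000 = $60,000, so the highest qualifying income is $235,300 + $60,000 = $295,300.

$295,300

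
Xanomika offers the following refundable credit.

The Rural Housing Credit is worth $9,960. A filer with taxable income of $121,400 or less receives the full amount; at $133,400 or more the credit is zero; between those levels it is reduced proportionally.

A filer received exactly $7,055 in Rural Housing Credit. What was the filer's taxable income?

$7,055 is 7,055/9,960 of the full $9,960, so 2,905/9,960 of the $12,000 range has been used: income = $121,400 + $12,000 × 2,905/9,960 = $124,900.

$124,900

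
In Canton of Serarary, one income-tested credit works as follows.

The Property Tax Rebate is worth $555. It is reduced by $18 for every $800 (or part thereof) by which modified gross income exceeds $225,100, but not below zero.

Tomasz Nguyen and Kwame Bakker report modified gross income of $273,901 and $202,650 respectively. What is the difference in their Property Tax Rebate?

Tomasz ($273,901): Property Tax Rebate: income exceeds $225,100 by $48,801 → 62 increments × $18 = $1,116 ≥ base, so the credit is $0.
Kwame ($202,650): Property Tax Rebate: $202,650 is at or below the $225,100 threshold, so the full $555 applies.
Difference: |$0 − $555| = $555.

$555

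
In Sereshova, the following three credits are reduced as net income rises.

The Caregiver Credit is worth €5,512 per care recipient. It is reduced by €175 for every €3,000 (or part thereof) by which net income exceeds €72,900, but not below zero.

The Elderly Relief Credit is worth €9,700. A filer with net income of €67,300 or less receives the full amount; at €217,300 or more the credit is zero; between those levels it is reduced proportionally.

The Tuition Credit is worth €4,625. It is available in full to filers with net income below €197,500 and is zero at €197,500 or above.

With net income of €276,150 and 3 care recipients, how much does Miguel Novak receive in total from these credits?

€4,636

Caregiver Credit: base = 3 × €5,512 = €16,536. income exceeds €72,900 by €203,250, which is 68 full-or-partial €3,000 increments; reduction = 68 × €175 = €11,900, leaving €4,636.
Elderly Relief Credit: €276,150 is at or above €217,300, so the credit is €0.
Tuition Credit: €276,150 meets or exceeds the €197,500 cutoff, so the credit is €0.
Total: €4,636 + €0 + €0 = €4,636.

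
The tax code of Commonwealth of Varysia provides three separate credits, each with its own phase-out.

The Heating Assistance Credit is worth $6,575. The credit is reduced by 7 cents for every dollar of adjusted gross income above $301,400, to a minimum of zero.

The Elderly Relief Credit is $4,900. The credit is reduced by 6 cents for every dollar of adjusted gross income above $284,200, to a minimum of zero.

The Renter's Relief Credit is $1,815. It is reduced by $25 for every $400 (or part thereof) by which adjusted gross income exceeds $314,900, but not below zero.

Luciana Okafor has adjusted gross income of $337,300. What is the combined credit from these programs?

$6,191

Heating Assistance Credit: 7% of the $35,900 excess over $301,400 is $2,513; credit = $6,575 − $2,513 = $4,062.
Elderly Relief Credit: 6% of the $53,100 excess over $284,200 is $3,186; credit = $4,900 − $3,186 = $1,714.
Renter's Relief Credit: income exceeds $314,900 by $22,400, which is 56 full-or-partial $400 increments; reduction = 56 × $25 = $1,400, leaving $415.
Total: $4,062 + $1,714 + $415 = $6,191.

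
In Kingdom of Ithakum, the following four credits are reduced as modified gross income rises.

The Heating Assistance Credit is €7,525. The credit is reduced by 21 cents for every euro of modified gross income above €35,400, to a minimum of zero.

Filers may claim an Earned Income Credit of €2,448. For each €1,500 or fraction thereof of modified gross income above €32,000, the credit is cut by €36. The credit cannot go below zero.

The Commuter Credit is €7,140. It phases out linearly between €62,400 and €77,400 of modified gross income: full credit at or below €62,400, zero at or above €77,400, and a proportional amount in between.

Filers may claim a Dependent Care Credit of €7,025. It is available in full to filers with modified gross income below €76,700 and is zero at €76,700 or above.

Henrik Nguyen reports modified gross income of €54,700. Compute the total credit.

Heating Assistance Credit: 21% of the €19,300 excess over €35,400 is €4,053; credit = €7,525 − €4,053 = €3,472.
Earned Income Credit: income exceeds €32,000 by €22,700, which is 16 full-or-partial €1,500 increments; reduction = 16 × €36 = €576, leaving €1,872.
Commuter Credit: €54,700 is at or below the €62,400 threshold, so the full €7,140 applies.
Dependent Care Credit: €54,700 is below the €76,700 cutoff, so the full €7,025 applies.
Total: €3,472 + €1,872 + €7,140 + €7,025 = €19,509.

€19,509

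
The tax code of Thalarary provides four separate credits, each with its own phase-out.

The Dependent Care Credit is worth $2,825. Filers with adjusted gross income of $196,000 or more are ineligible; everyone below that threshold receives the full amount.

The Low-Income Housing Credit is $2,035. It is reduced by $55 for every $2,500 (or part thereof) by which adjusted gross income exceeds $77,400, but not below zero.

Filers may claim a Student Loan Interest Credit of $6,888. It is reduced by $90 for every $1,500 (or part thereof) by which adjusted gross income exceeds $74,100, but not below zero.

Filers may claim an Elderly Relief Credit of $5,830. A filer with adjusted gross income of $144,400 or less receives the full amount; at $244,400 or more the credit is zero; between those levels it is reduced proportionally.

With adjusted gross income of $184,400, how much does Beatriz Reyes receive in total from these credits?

$6,551

Dependent Care Credit: $184,400 is below the $196,000 cutoff, so the full $2,825 applies.
Low-Income Housing Credit: income exceeds $77,400 by $107,000 → 43 increments × $55 = $2,365 ≥ base, so the credit is $0.
Student Loan Interest Credit: income exceeds $74,100 by $110,300, which is 74 full-or-partial $1,500 increments; reduction = 74 × $90 = $6,660, leaving $228.
Elderly Relief Credit: $184,400 is $40,000 into a $100,000 phase-out range, leaving 60,000/100,000 of the credit: $5,830 × 60,000/100,000 = $3,498.
Total: $2,825 + $0 + $228 + $3,498 = $6,551.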